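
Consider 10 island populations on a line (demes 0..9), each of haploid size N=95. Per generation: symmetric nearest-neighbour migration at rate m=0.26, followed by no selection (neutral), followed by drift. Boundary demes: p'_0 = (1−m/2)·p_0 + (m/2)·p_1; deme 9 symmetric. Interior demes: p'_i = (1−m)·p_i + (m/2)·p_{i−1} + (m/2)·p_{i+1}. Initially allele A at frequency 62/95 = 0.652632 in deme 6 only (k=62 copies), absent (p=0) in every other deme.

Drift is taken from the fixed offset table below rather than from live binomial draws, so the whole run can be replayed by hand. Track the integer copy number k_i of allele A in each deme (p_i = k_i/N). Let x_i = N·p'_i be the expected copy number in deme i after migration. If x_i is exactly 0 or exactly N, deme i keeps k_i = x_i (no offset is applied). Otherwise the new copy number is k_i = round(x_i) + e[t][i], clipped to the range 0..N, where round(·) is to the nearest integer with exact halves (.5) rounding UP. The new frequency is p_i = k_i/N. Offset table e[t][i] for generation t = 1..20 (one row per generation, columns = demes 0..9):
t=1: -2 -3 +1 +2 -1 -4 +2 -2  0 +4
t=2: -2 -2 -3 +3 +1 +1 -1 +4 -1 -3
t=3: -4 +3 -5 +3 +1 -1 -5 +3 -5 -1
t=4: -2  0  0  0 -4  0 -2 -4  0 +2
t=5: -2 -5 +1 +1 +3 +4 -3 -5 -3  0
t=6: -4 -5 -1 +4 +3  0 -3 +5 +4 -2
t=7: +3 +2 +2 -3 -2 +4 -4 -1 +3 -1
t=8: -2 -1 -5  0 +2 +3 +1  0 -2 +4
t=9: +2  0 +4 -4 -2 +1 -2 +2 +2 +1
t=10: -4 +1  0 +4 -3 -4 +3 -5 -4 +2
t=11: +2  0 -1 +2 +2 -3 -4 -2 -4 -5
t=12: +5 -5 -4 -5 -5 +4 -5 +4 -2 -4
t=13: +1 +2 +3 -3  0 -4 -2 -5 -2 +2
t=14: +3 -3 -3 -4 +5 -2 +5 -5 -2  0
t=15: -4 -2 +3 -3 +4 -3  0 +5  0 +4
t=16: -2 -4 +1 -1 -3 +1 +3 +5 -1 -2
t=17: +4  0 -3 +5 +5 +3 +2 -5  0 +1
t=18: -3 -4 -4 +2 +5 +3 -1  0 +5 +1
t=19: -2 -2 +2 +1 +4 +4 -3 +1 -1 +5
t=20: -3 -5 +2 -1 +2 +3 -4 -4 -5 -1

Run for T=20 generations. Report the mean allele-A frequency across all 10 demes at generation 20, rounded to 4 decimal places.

t=0: k=[0 0 0 0 0 0 62 0 0 0]
t=1: x=[0.0000 0.0000 0.0000 0.0000 0.0000 8.0600 45.8800 8.0600 0.0000 0.0000] k=[0 0 0 0 0 4 48 6 0 0]
t=2: x=[0.0000 0.0000 0.0000 0.0000 0.5200 9.2000 36.8200 10.6800 0.7800 0.0000] k=[0 0 0 0 2 10 36 15 0 0]
t=3: x=[0.0000 0.0000 0.0000 0.2600 2.7800 12.3400 29.8900 15.7800 1.9500 0.0000] k=[0 0 0 3 4 11 25 19 0 0]
t=4: x=[0.0000 0.0000 0.3900 2.7400 4.7800 11.9100 22.4000 17.3100 2.4700 0.0000] k=[0 0 0 3 1 12 20 13 2 0]
t=5: x=[0.0000 0.0000 0.3900 2.3500 2.6900 11.6100 18.0500 12.4800 3.1700 0.2600] k=[0 0 1 3 6 16 15 7 0 0]
t=6: x=[0.0000 0.1300 1.1300 3.1300 6.9100 14.5700 14.0900 7.1300 0.9100 0.0000] k=[0 0 0 7 10 15 11 12 5 0]
t=7: x=[0.0000 0.0000 0.9100 6.4800 10.2600 13.8300 11.6500 10.9600 5.2600 0.6500] k=[0 0 3 3 8 18 8 10 8 0]
t=8: x=[0.0000 0.3900 2.6100 3.6500 8.6500 15.4000 9.5600 9.4800 7.2200 1.0400] k=[0 0 0 4 11 18 11 9 5 5]
t=9: x=[0.0000 0.0000 0.5200 4.3900 11.0000 16.1800 11.6500 8.7400 5.5200 5.0000] k=[0 0 5 0 9 17 10 11 8 6]
t=10: x=[0.0000 0.6500 3.7000 1.8200 8.8700 15.0500 11.0400 10.4800 8.1300 6.2600] k=[0 2 4 6 6 11 14 5 4 8]
t=11: x=[0.2600 2.0000 4.0000 5.7400 6.6500 10.7400 12.4400 6.0400 4.6500 7.4800] k=[2 2 3 8 9 8 8 4 1 2]
t=12: x=[2.0000 2.1300 3.5200 7.4800 8.7400 8.1300 7.4800 4.1300 1.5200 1.8700] k=[7 0 0 2 4 12 2 8 0 0]
t=13: x=[6.0900 0.9100 0.2600 2.0000 4.7800 9.6600 4.0800 6.1800 1.0400 0.0000] k=[7 3 3 0 5 6 2 1 0 0]
t=14: x=[6.4800 3.5200 2.6100 1.0400 4.4800 5.3500 2.3900 1.0000 0.1300 0.0000] k=[9 1 0 0 9 3 7 0 0 0]
t=15: x=[7.9600 1.9100 0.1300 1.1700 7.0500 4.3000 5.5700 0.9100 0.0000 0.0000] k=[4 0 3 0 11 1 6 6 0 0]
t=16: x=[3.4800 0.9100 2.2200 1.8200 8.2700 2.9500 5.3500 5.2200 0.7800 0.0000] k=[1 0 3 1 5 4 8 10 0 0]
t=17: x=[0.8700 0.5200 2.3500 1.7800 4.3500 4.6500 7.7400 8.4400 1.3000 0.0000] k=[5 1 0 7 9 8 10 3 1 0]
t=18: x=[4.4800 1.3900 1.0400 6.3500 8.6100 8.3900 8.8300 3.6500 1.1300 0.1300] k=[1 0 0 8 14 11 8 4 6 1]
t=19: x=[0.8700 0.1300 1.0400 7.7400 12.8300 11.0000 7.8700 4.7800 5.0900 1.6500] k=[0 0 3 9 17 15 5 6 4 7]
t=20: x=[0.0000 0.3900 3.3900 9.2600 15.7000 13.9600 6.4300 5.6100 4.6500 6.6100] k=[0 0 5 8 18 17 2 2 0 6]

0.0611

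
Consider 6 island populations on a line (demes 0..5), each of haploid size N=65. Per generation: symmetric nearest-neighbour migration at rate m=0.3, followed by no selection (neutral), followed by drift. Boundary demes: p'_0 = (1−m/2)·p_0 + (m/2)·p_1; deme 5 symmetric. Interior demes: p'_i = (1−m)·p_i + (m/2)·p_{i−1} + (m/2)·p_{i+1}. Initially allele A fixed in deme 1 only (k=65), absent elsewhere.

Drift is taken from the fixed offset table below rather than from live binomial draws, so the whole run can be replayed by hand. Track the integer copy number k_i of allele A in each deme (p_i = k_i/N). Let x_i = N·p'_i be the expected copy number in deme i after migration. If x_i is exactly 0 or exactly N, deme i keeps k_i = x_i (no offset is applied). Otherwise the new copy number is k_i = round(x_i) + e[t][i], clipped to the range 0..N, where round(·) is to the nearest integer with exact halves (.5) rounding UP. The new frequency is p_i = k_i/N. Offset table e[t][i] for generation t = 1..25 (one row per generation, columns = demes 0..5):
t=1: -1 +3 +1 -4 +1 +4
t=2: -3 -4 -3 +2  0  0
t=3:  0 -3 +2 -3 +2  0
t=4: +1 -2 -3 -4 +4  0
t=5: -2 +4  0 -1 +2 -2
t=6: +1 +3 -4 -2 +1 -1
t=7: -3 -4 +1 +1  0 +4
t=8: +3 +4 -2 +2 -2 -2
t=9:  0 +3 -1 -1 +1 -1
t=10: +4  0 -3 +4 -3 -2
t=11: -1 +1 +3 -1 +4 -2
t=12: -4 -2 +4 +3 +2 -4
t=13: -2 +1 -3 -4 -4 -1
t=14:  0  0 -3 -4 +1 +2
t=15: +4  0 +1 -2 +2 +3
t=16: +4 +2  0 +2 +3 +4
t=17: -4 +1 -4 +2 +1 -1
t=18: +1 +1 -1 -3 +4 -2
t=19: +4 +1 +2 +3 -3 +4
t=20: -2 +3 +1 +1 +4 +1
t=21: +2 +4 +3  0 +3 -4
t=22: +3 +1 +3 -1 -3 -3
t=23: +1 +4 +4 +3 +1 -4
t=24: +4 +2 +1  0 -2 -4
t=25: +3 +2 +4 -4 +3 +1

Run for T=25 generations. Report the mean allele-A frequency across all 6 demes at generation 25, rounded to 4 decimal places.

t=0: k=[0 65 0 0 0 0]
t=1: x=[9.7500 45.5000 9.7500 0.0000 0.0000 0.0000] k=[9 49 11 0 0 0]
t=2: x=[15.0000 37.3000 15.0500 1.6500 0.0000 0.0000] k=[12 33 12 4 0 0]
t=3: x=[15.1500 26.7000 13.9500 4.6000 0.6000 0.0000] k=[15 24 16 2 3 0]
t=4: x=[16.3500 21.4500 15.1000 4.2500 2.4000 0.4500] k=[17 19 12 0 6 0]
t=5: x=[17.3000 17.6500 11.2500 2.7000 4.2000 0.9000] k=[15 22 11 2 6 0]
t=6: x=[16.0500 19.3000 11.3000 3.9500 4.5000 0.9000] k=[17 22 7 2 6 0]
t=7: x=[17.7500 19.0000 8.5000 3.3500 4.5000 0.9000] k=[15 15 10 4 5 5]
t=8: x=[15.0000 14.2500 9.8500 5.0500 4.8500 5.0000] k=[18 18 8 7 3 3]
t=9: x=[18.0000 16.5000 9.3500 6.5500 3.6000 3.0000] k=[18 20 8 6 5 2]
t=10: x=[18.3000 17.9000 9.5000 6.1500 4.7000 2.4500] k=[22 18 7 10 2 0]
t=11: x=[21.4000 16.9500 9.1000 8.3500 2.9000 0.3000] k=[20 18 12 7 7 0]
t=12: x=[19.7000 17.4000 12.1500 7.7500 5.9500 1.0500] k=[16 15 16 11 8 0]
t=13: x=[15.8500 15.3000 15.1000 11.3000 7.2500 1.2000] k=[14 16 12 7 3 0]
t=14: x=[14.3000 15.1000 11.8500 7.1500 3.1500 0.4500] k=[14 15 9 3 4 2]
t=15: x=[14.1500 13.9500 9.0000 4.0500 3.5500 2.3000] k=[18 14 10 2 6 5]
t=16: x=[17.4000 14.0000 9.4000 3.8000 5.2500 5.1500] k=[21 16 9 6 8 9]
t=17: x=[20.2500 15.7000 9.6000 6.7500 7.8500 8.8500] k=[16 17 6 9 9 8]
t=18: x=[16.1500 15.2000 8.1000 8.5500 8.8500 8.1500] k=[17 16 7 6 13 6]
t=19: x=[16.8500 14.8000 8.2000 7.2000 10.9000 7.0500] k=[21 16 10 10 8 11]
t=20: x=[20.2500 15.8500 10.9000 9.7000 8.7500 10.5500] k=[18 19 12 11 13 12]
t=21: x=[18.1500 17.8000 12.9000 11.4500 12.5500 12.1500] k=[20 22 16 11 16 8]
t=22: x=[20.3000 20.8000 16.1500 12.5000 14.0500 9.2000] k=[23 22 19 12 11 6]
t=23: x=[22.8500 21.7000 18.4000 12.9000 10.4000 6.7500] k=[24 26 22 16 11 3]
t=24: x=[24.3000 25.1000 21.7000 16.1500 10.5500 4.2000] k=[28 27 23 16 9 0]
t=25: x=[27.8500 26.5500 22.5500 16.0000 8.7000 1.3500] k=[31 29 27 12 12 2]

0.2897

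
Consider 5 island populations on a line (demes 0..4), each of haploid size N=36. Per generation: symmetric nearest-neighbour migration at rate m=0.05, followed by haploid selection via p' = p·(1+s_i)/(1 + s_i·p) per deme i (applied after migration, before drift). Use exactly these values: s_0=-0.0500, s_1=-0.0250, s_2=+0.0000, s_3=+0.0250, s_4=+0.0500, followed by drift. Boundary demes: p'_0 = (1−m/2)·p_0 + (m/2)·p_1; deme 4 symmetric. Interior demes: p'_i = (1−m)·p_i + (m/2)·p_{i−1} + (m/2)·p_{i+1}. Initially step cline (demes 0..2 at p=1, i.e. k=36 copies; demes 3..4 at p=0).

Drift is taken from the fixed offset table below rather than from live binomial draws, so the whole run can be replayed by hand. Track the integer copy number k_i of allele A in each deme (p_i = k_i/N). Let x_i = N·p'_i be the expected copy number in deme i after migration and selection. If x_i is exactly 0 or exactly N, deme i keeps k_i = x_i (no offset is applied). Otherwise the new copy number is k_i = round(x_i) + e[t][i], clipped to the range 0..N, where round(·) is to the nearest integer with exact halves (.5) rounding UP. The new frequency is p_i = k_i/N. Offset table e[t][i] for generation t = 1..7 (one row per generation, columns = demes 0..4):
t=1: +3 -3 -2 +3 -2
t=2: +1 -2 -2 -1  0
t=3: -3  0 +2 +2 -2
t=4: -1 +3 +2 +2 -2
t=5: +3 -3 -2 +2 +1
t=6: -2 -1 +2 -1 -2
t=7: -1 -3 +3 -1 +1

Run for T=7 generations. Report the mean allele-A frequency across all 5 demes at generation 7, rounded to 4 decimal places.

t=0: k=[36 36 36 0 0]
t=1: x=[36.0000 36.0000 35.1000 0.9219 0.0000] k=[36 36 33 4 0]
t=2: x=[36.0000 35.9231 32.3500 4.7254 0.1050] k=[36 34 30 4 0]
t=3: x=[35.9474 33.9005 29.4500 4.6491 0.1050] k=[33 34 31 7 0]
t=4: x=[32.8820 33.8494 30.4750 7.5716 0.1837] k=[32 36 32 10 0]
t=5: x=[31.9180 35.7949 31.5500 10.4825 0.2624] k=[35 33 30 12 1]
t=6: x=[34.8964 32.9041 29.6250 12.3747 1.3364] k=[33 32 32 11 0]
t=7: x=[32.8298 31.9346 31.4750 11.4419 0.2886] k=[32 29 34 10 1]

0.5889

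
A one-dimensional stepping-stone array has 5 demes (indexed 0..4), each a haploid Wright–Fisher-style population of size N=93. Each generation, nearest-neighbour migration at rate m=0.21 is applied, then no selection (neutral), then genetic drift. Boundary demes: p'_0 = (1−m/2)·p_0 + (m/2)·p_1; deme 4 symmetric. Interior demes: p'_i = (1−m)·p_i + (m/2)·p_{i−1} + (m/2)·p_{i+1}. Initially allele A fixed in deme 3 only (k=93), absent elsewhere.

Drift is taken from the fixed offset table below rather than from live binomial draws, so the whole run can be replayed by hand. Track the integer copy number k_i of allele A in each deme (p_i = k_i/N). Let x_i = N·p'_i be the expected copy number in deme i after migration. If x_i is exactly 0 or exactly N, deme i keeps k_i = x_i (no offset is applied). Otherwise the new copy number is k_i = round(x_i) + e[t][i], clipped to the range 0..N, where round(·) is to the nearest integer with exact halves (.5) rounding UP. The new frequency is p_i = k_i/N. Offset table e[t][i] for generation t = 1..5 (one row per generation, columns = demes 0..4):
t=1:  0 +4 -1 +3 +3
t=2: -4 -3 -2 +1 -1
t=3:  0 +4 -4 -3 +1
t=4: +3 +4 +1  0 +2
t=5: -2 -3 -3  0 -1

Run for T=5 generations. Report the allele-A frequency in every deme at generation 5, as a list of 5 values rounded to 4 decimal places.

[0.0323, 0.0645, 0.1720, 0.4194, 0.3226]

t=0: k=[0 0 0 93 0]
t=1: x=[0.0000 0.0000 9.7650 73.4700 9.7650] k=[0 0 9 76 13]
t=2: x=[0.0000 0.9450 15.0900 62.3500 19.6150] k=[0 0 13 63 19]
t=3: x=[0.0000 1.3650 16.8850 53.1300 23.6200] k=[0 5 13 50 25]
t=4: x=[0.5250 5.3150 16.0450 43.4900 27.6250] k=[4 9 17 43 30]
t=5: x=[4.5250 9.3150 18.8900 38.9050 31.3650] k=[3 6 16 39 30]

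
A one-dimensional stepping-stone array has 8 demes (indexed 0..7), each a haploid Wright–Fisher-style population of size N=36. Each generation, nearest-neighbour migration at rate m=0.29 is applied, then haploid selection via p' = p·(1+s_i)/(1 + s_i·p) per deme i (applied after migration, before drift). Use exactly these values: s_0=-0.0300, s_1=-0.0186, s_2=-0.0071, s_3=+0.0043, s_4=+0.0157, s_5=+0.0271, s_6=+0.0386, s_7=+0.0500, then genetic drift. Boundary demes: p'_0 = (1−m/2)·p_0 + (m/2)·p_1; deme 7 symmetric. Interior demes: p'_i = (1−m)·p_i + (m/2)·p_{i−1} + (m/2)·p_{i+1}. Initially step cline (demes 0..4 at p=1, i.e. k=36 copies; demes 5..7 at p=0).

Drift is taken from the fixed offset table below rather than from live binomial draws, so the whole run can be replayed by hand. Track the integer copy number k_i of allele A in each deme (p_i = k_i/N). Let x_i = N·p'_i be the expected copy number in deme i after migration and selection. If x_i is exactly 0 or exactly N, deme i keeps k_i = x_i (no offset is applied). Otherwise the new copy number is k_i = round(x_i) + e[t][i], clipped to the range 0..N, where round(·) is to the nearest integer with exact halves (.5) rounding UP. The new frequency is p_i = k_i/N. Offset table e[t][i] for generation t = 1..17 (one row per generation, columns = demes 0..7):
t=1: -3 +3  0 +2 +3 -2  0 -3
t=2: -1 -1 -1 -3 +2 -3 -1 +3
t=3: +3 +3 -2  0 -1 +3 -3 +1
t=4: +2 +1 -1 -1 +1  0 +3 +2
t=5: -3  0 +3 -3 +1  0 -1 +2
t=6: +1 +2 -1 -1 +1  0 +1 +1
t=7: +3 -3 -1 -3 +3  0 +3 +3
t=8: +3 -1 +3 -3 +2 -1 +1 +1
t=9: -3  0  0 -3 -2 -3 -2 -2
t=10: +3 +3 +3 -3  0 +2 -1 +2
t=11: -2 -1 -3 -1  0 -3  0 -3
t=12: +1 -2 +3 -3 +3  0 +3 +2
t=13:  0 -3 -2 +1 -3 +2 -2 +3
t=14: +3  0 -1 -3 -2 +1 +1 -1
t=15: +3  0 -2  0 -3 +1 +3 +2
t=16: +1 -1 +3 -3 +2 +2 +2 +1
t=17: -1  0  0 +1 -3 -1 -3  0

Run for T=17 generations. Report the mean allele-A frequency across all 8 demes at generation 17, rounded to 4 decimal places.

t=0: k=[36 36 36 36 36 0 0 0]
t=1: x=[36.0000 36.0000 36.0000 36.0000 30.8491 5.3405 0.0000 0.0000] k=[36 36 36 36 34 3 0 0]
t=2: x=[36.0000 36.0000 36.0000 35.7112 29.8746 7.2130 0.4516 0.0000] k=[36 36 36 33 32 4 0 0]
t=3: x=[36.0000 36.0000 35.5619 33.3007 28.1808 7.6397 0.6020 0.0000] k=[36 36 34 33 27 11 0 0]
t=4: x=[36.0000 35.7045 34.1324 32.2893 25.6652 11.9374 1.6537 0.0000] k=[36 36 33 31 27 12 5 0]
t=5: x=[36.0000 35.5569 33.1262 30.7293 25.5211 13.3840 5.4632 0.7605] k=[36 36 36 28 27 13 4 3]
t=6: x=[36.0000 36.0000 34.8320 29.0391 25.2329 13.9528 5.3297 3.2879] k=[36 36 34 28 26 14 6 4]
t=7: x=[36.0000 35.7045 33.4029 28.6052 24.6713 14.8125 7.0830 4.4778] k=[36 33 32 26 28 15 10 7]
t=8: x=[35.5517 33.2426 31.2457 27.1886 25.9383 16.3985 10.5706 7.7270] k=[36 32 34 24 28 15 12 9]
t=9: x=[35.4024 32.8159 32.2361 26.0609 25.6503 16.6891 12.3049 9.7786] k=[32 33 32 23 24 14 10 8]
t=10: x=[32.0389 32.6534 30.8084 24.4836 22.5366 15.1039 10.5706 8.6054] k=[35 36 34 21 23 17 10 11]
t=11: x=[35.1192 35.5569 32.3819 23.2104 21.9736 17.0949 11.4537 11.2285] k=[33 35 29 22 22 14 11 8]
t=12: x=[33.2127 33.8016 28.8141 23.0506 20.9765 14.9582 11.2914 8.7542] k=[34 32 32 20 24 15 14 11]
t=13: x=[33.6438 32.2271 30.2255 22.3564 22.2476 16.3985 14.0329 11.8190] k=[34 29 28 23 19 18 12 15]
t=14: x=[33.1973 29.4804 27.3733 23.1804 19.5742 17.5154 13.6242 14.9900] k=[36 29 26 20 18 19 15 14]
t=15: x=[34.9545 29.4804 25.5121 20.6178 18.5751 18.5155 15.7698 14.5661] k=[36 29 24 21 16 20 19 17]
t=16: x=[34.9545 29.1869 24.2336 20.7477 17.4450 19.5142 19.1947 17.7288] k=[36 28 27 18 19 22 21 19]
t=17: x=[34.8053 28.9087 25.7880 19.4884 19.4294 21.6514 21.1863 19.7260] k=[34 29 26 20 16 21 18 20]

0.6389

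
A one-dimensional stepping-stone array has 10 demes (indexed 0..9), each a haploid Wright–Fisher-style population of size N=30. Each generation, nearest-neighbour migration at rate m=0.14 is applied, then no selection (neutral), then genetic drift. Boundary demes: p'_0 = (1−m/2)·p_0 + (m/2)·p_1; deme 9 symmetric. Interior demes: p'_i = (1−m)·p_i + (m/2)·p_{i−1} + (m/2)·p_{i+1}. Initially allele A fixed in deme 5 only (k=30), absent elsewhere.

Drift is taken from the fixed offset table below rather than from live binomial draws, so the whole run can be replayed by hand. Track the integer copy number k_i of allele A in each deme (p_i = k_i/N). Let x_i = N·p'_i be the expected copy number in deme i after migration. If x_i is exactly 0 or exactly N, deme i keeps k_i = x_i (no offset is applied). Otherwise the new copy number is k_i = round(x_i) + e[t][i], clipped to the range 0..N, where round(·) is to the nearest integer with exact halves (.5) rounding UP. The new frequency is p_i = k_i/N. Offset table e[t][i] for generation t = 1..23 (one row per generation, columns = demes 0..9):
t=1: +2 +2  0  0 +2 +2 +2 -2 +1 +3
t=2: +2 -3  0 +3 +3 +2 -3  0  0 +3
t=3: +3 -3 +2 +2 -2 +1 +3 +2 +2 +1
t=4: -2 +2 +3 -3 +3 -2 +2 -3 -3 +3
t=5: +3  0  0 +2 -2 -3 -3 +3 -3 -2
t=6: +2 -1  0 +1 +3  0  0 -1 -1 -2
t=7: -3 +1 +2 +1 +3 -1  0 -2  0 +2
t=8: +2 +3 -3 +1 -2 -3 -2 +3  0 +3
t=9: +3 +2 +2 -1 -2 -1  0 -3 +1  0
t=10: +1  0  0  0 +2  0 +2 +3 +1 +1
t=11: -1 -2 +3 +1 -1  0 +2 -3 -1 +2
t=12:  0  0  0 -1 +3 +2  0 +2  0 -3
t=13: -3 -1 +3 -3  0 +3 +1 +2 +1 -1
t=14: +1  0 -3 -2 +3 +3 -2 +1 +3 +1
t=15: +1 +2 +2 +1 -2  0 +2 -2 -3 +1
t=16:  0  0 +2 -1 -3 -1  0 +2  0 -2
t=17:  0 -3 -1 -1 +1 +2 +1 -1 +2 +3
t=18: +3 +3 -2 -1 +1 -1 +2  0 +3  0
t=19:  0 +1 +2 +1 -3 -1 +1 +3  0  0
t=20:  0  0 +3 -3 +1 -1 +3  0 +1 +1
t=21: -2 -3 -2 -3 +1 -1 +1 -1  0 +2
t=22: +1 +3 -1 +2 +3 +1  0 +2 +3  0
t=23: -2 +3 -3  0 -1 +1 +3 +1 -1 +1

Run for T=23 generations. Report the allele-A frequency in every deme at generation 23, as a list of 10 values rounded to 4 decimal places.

[0.2000, 0.4000, 0.1333, 0.2000, 0.3667, 0.4333, 0.6000, 0.4000, 0.3333, 0.2333]

t=0: k=[0 0 0 0 0 30 0 0 0 0]
t=1: x=[0.0000 0.0000 0.0000 0.0000 2.1000 25.8000 2.1000 0.0000 0.0000 0.0000] k=[0 0 0 0 4 28 4 0 0 0]
t=2: x=[0.0000 0.0000 0.0000 0.2800 5.4000 24.6400 5.4000 0.2800 0.0000 0.0000] k=[0 0 0 3 8 27 2 0 0 0]
t=3: x=[0.0000 0.0000 0.2100 3.1400 8.9800 23.9200 3.6100 0.1400 0.0000 0.0000] k=[0 0 2 5 7 25 7 2 0 0]
t=4: x=[0.0000 0.1400 2.0700 4.9300 8.1200 22.4800 7.9100 2.2100 0.1400 0.0000] k=[0 2 5 2 11 20 10 0 0 0]
t=5: x=[0.1400 2.0700 4.5800 2.8400 11.0000 18.6700 10.0000 0.7000 0.0000 0.0000] k=[3 2 5 5 9 16 7 4 0 0]
t=6: x=[2.9300 2.2800 4.7900 5.2800 9.2100 14.8800 7.4200 3.9300 0.2800 0.0000] k=[5 1 5 6 12 15 7 3 0 0]
t=7: x=[4.7200 1.5600 4.7900 6.3500 11.7900 14.2300 7.2800 3.0700 0.2100 0.0000] k=[2 3 7 7 15 13 7 1 0 0]
t=8: x=[2.0700 3.2100 6.7200 7.5600 14.3000 12.7200 7.0000 1.3500 0.0700 0.0000] k=[4 6 4 9 12 10 5 4 0 0]
t=9: x=[4.1400 5.7200 4.4900 8.8600 11.6500 9.7900 5.2800 3.7900 0.2800 0.0000] k=[7 8 6 8 10 9 5 1 1 0]
t=10: x=[7.0700 7.7900 6.2800 8.0000 9.7900 8.7900 5.0000 1.2800 0.9300 0.0700] k=[8 8 6 8 12 9 7 4 2 1]
t=11: x=[8.0000 7.8600 6.2800 8.1400 11.5100 9.0700 6.9300 4.0700 2.0700 1.0700] k=[7 6 9 9 11 9 9 1 1 3]
t=12: x=[6.9300 6.2800 8.7900 9.1400 10.7200 9.1400 8.4400 1.5600 1.1400 2.8600] k=[7 6 9 8 14 11 8 4 1 0]
t=13: x=[6.9300 6.2800 8.7200 8.4900 13.3700 11.0000 7.9300 4.0700 1.1400 0.0700] k=[4 5 12 5 13 14 9 6 2 0]
t=14: x=[4.0700 5.4200 11.0200 6.0500 12.5100 13.5800 9.1400 5.9300 2.1400 0.1400] k=[5 5 8 4 16 17 7 7 5 1]
t=15: x=[5.0000 5.2100 7.5100 5.1200 15.2300 16.2300 7.7000 6.8600 4.8600 1.2800] k=[6 7 10 6 13 16 10 5 2 2]
t=16: x=[6.0700 7.1400 9.5100 6.7700 12.7200 15.3700 10.0700 5.1400 2.2100 2.0000] k=[6 7 12 6 10 14 10 7 2 0]
t=17: x=[6.0700 7.2800 11.2300 6.7000 10.0000 13.4400 10.0700 6.8600 2.2100 0.1400] k=[6 4 10 6 11 15 11 6 4 3]
t=18: x=[5.8600 4.5600 9.3000 6.6300 10.9300 14.4400 10.9300 6.2100 4.0700 3.0700] k=[9 8 7 6 12 13 13 6 7 3]
t=19: x=[8.9300 8.0000 7.0000 6.4900 11.6500 12.9300 12.5100 6.5600 6.6500 3.2800] k=[9 9 9 7 9 12 14 10 7 3]
t=20: x=[9.0000 9.0000 8.8600 7.2800 9.0700 11.9300 13.5800 10.0700 6.9300 3.2800] k=[9 9 12 4 10 11 17 10 8 4]
t=21: x=[9.0000 9.2100 11.2300 4.9800 9.6500 11.3500 16.0900 10.3500 7.8600 4.2800] k=[7 6 9 2 11 10 17 9 8 6]
t=22: x=[6.9300 6.2800 8.3000 3.1200 10.3000 10.5600 15.9500 9.4900 7.9300 6.1400] k=[8 9 7 5 13 12 16 11 11 6]
t=23: x=[8.0700 8.7900 7.0000 5.7000 12.3700 12.3500 15.3700 11.3500 10.6500 6.3500] k=[6 12 4 6 11 13 18 12 10 7]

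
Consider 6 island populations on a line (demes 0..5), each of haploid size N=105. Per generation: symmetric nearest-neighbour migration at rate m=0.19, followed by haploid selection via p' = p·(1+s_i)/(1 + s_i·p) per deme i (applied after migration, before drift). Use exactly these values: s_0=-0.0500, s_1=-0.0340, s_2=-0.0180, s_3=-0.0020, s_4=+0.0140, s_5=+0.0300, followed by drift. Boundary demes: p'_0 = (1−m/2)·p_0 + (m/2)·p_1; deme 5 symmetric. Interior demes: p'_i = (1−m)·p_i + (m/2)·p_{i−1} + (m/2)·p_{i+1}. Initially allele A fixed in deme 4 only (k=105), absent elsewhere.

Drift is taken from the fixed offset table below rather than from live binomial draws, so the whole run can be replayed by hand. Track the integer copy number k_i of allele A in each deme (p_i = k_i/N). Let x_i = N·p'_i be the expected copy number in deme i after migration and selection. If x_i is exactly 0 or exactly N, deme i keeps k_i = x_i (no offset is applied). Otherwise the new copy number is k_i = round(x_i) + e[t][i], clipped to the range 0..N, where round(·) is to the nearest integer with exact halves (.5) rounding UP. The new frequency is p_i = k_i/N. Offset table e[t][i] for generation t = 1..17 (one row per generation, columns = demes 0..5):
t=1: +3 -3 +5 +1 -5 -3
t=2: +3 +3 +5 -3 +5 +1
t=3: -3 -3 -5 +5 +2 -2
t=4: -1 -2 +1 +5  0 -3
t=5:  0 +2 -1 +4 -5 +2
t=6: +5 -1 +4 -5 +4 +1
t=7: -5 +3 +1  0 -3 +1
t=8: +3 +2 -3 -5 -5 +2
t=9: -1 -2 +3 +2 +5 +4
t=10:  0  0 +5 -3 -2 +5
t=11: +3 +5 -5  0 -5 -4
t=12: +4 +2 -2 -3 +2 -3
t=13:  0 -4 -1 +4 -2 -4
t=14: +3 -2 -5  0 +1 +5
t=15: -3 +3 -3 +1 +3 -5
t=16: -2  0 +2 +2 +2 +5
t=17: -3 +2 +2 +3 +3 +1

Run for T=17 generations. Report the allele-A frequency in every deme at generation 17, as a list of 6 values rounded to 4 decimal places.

t=0: k=[0 0 0 0 105 0]
t=1: x=[0.0000 0.0000 0.0000 9.9569 85.2737 10.2451] k=[0 0 0 11 80 7]
t=2: x=[0.0000 0.0000 1.0264 16.4822 66.8483 14.2961] k=[0 0 6 13 72 15]
t=3: x=[0.0000 0.5507 5.9916 17.9102 61.3350 20.9055] k=[0 0 1 23 63 19]
t=4: x=[0.0000 0.0918 2.9426 24.6722 55.3840 23.7183] k=[0 0 4 30 55 21]
t=5: x=[0.0000 0.3671 5.9866 29.8622 49.7588 24.7853] k=[0 2 5 34 45 27]
t=6: x=[0.1805 2.0251 7.3449 32.2453 42.5965 29.3307] k=[5 1 11 27 47 30]
t=7: x=[4.3987 2.2525 11.3843 27.3395 43.8396 32.2719] k=[0 5 12 27 41 33]
t=8: x=[0.4514 5.0220 12.5578 26.8650 39.2511 34.4406] k=[3 7 10 22 34 36]
t=9: x=[3.2162 6.6852 10.6795 21.9652 33.3657 36.5107] k=[2 5 14 24 38 41]
t=10: x=[2.1731 5.3903 13.8748 24.3425 37.2886 41.4542] k=[2 5 19 21 35 46]
t=11: x=[2.1731 5.8509 17.5924 22.1050 35.0388 45.7165] k=[5 11 13 22 30 42]
t=12: x=[5.3056 10.2943 13.4505 21.8703 30.6810 41.6001] k=[9 12 11 19 33 39]
t=13: x=[8.8599 11.2673 11.6653 19.5381 32.5514 39.1530] k=[9 7 11 24 31 35]
t=14: x=[8.4048 7.3306 11.6653 23.3936 31.0180 35.3093] k=[11 5 7 23 32 40]
t=15: x=[9.9580 5.5746 8.1918 22.2998 32.2146 39.9691] k=[7 9 5 23 35 35]
t=16: x=[6.8540 8.1657 6.9709 22.3947 34.1797 35.6931] k=[5 8 9 24 36 41]
t=17: x=[5.0334 7.5636 10.1621 23.6783 35.6617 41.2630] k=[2 10 12 27 39 42]

[0.0190, 0.0952, 0.1143, 0.2571, 0.3714, 0.4000]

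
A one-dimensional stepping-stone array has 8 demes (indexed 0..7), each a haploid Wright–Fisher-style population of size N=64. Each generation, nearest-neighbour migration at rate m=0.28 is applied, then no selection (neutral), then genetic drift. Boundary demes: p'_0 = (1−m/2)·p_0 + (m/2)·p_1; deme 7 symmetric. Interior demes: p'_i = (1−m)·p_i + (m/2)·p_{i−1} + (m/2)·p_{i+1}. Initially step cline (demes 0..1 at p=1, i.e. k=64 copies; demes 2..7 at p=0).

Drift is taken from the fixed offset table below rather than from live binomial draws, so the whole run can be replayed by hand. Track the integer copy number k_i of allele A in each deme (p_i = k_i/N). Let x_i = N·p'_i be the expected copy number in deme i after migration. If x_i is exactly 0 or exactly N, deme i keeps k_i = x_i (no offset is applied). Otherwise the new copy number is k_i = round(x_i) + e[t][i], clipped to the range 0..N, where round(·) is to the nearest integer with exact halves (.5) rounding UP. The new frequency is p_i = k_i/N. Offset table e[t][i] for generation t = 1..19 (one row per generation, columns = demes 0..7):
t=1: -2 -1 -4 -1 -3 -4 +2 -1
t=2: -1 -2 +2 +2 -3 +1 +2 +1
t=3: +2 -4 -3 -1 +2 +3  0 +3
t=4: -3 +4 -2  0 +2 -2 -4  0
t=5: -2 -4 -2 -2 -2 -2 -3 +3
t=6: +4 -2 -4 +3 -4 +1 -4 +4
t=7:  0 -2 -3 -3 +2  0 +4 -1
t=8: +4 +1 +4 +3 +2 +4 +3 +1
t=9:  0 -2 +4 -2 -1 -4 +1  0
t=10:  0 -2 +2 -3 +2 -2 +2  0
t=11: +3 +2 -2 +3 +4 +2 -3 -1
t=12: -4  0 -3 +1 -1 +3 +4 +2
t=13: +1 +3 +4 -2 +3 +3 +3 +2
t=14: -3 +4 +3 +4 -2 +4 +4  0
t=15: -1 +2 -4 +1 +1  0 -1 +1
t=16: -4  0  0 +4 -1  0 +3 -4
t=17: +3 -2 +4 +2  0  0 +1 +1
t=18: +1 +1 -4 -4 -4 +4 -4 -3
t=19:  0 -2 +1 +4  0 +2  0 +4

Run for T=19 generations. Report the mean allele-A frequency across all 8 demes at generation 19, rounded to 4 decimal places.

0.3281

t=0: k=[64 64 0 0 0 0 0 0]
t=1: x=[64.0000 55.0400 8.9600 0.0000 0.0000 0.0000 0.0000 0.0000] k=[64 54 5 0 0 0 0 0]
t=2: x=[62.6000 48.5400 11.1600 0.7000 0.0000 0.0000 0.0000 0.0000] k=[62 47 13 3 0 0 0 0]
t=3: x=[59.9000 44.3400 16.3600 3.9800 0.4200 0.0000 0.0000 0.0000] k=[62 40 13 3 2 0 0 0]
t=4: x=[58.9200 39.3000 15.3800 4.2600 1.8600 0.2800 0.0000 0.0000] k=[56 43 13 4 4 0 0 0]
t=5: x=[54.1800 40.6200 15.9400 5.2600 3.4400 0.5600 0.0000 0.0000] k=[52 37 14 3 1 0 0 0]
t=6: x=[49.9000 35.8800 15.6800 4.2600 1.1400 0.1400 0.0000 0.0000] k=[54 34 12 7 0 1 0 0]
t=7: x=[51.2000 33.7200 14.3800 6.7200 1.1200 0.7200 0.1400 0.0000] k=[51 32 11 4 3 1 4 0]
t=8: x=[48.3400 31.7200 12.9600 4.8400 2.8600 1.7000 3.0200 0.5600] k=[52 33 17 8 5 6 6 2]
t=9: x=[49.3400 33.4200 17.9800 8.8400 5.5600 5.8600 5.4400 2.5600] k=[49 31 22 7 5 2 6 3]
t=10: x=[46.4800 32.2600 21.1600 8.8200 4.8600 2.9800 5.0200 3.4200] k=[46 30 23 6 7 1 7 3]
t=11: x=[43.7600 31.2600 21.6000 8.5200 6.0200 2.6800 5.6000 3.5600] k=[47 33 20 12 10 5 3 3]
t=12: x=[45.0400 33.1400 20.7000 12.8400 9.5800 5.4200 3.2800 3.0000] k=[41 33 18 14 9 8 7 5]
t=13: x=[39.8800 32.0200 19.5400 13.8600 9.5600 8.0000 6.8600 5.2800] k=[41 35 24 12 13 11 10 7]
t=14: x=[40.1600 34.3000 23.8600 13.8200 12.5800 11.1400 9.7200 7.4200] k=[37 38 27 18 11 15 14 7]
t=15: x=[37.1400 36.3200 27.2800 18.2800 12.5400 14.3000 13.1600 7.9800] k=[36 38 23 19 14 14 12 9]
t=16: x=[36.2800 35.6200 24.5400 18.8600 14.7000 13.7200 11.8600 9.4200] k=[32 36 25 23 14 14 15 5]
t=17: x=[32.5600 33.9000 26.2600 22.0200 15.2600 14.1400 13.4600 6.4000] k=[36 32 30 24 15 14 14 7]
t=18: x=[35.4400 32.2800 29.4400 23.5800 16.1200 14.1400 13.0200 7.9800] k=[36 33 25 20 12 18 9 5]
t=19: x=[35.5800 32.3000 25.4200 19.5800 13.9600 15.9000 9.7000 5.5600] k=[36 30 26 24 14 18 10 10]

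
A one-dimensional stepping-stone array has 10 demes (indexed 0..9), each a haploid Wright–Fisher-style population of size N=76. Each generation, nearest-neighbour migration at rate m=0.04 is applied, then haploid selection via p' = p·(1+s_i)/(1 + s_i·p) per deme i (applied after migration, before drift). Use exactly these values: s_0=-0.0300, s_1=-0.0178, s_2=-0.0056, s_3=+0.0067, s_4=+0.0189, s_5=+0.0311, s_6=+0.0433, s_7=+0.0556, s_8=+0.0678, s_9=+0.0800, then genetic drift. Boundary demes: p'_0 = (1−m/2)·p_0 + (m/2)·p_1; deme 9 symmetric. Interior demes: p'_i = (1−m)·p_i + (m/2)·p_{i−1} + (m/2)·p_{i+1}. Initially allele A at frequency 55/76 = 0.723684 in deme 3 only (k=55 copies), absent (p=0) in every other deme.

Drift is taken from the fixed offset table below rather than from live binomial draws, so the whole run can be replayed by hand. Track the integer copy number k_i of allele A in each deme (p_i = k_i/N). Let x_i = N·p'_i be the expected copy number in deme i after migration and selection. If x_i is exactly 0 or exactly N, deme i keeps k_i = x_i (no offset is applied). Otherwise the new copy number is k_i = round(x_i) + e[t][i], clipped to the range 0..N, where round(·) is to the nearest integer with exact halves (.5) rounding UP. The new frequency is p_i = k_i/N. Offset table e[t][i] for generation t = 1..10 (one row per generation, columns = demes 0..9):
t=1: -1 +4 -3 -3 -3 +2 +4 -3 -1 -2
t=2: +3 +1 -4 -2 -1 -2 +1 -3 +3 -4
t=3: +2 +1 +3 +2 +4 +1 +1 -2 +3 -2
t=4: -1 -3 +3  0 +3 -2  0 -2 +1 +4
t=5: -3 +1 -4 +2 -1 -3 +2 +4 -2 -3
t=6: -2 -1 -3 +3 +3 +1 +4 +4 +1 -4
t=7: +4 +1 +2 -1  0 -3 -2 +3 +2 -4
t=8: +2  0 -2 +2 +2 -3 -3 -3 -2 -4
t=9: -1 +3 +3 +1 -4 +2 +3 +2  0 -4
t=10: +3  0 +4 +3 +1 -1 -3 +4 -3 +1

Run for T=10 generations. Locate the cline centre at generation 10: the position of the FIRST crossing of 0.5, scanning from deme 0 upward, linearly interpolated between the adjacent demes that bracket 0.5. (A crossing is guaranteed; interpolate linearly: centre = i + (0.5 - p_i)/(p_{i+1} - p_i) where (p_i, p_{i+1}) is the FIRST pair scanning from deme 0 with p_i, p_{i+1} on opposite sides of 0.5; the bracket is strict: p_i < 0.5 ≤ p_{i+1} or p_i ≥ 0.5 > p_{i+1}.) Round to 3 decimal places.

2.706

t=0: k=[0 0 0 55 0 0 0 0 0 0]
t=1: x=[0.0000 0.0000 1.0939 52.9075 1.1205 0.0000 0.0000 0.0000 0.0000 0.0000] k=[0 0 0 50 0 0 0 0 0 0]
t=2: x=[0.0000 0.0000 0.9945 48.1180 1.0186 0.0000 0.0000 0.0000 0.0000 0.0000] k=[0 0 0 46 0 0 0 0 0 0]
t=3: x=[0.0000 0.0000 0.9149 44.2835 0.9372 0.0000 0.0000 0.0000 0.0000 0.0000] k=[0 0 4 46 5 0 0 0 0 0]
t=4: x=[0.0000 0.0786 4.7350 44.4633 5.8198 0.1031 0.0000 0.0000 0.0000 0.0000] k=[0 0 8 44 9 0 0 0 0 0]
t=5: x=[0.0000 0.1572 8.5174 42.7050 9.6770 0.1856 0.0000 0.0000 0.0000 0.0000] k=[0 1 5 45 9 0 0 0 0 0]
t=6: x=[0.0194 1.0414 5.6904 43.6042 9.6973 0.1856 0.0000 0.0000 0.0000 0.0000] k=[0 0 3 47 13 1 0 0 0 0]
t=7: x=[0.0000 0.0589 3.7997 45.5619 13.6484 1.2573 0.0209 0.0000 0.0000 0.0000] k=[0 1 6 45 14 0 0 0 0 0]
t=8: x=[0.0194 1.0610 6.6459 43.7241 14.5591 0.2887 0.0000 0.0000 0.0000 0.0000] k=[2 1 5 46 17 0 0 0 0 0]
t=9: x=[1.9221 1.0807 5.7103 44.7230 17.4908 0.3505 0.0000 0.0000 0.0000 0.0000] k=[1 4 9 46 13 2 0 0 0 0]
t=10: x=[1.0286 3.9718 9.5928 44.7230 13.6484 2.2458 0.0417 0.0000 0.0000 0.0000] k=[4 4 14 48 15 1 0 0 0 0]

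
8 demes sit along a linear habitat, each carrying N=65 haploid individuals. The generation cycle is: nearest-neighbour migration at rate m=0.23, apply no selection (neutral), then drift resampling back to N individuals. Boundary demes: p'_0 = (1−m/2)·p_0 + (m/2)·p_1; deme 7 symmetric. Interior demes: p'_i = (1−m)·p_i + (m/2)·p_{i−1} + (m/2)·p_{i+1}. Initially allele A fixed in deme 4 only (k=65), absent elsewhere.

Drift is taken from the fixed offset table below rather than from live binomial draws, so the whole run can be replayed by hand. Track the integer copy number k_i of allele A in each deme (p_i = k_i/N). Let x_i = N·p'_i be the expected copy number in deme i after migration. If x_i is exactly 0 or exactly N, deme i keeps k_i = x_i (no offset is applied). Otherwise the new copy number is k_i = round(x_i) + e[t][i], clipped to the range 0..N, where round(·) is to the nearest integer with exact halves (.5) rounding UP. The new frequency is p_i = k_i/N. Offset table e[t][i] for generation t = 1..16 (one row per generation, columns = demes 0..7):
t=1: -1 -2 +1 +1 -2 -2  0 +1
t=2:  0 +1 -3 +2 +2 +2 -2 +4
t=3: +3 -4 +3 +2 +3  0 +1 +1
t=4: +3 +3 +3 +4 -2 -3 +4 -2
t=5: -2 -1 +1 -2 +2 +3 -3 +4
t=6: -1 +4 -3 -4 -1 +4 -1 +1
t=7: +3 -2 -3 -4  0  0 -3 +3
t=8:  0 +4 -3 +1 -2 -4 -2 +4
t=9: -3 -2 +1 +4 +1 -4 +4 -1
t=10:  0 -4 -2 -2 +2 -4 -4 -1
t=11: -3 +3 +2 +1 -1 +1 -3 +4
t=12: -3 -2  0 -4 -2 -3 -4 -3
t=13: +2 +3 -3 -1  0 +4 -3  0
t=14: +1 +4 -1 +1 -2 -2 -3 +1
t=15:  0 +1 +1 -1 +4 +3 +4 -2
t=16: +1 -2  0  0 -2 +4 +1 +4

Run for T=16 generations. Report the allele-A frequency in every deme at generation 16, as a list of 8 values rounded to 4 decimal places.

t=0: k=[0 0 0 0 65 0 0 0]
t=1: x=[0.0000 0.0000 0.0000 7.4750 50.0500 7.4750 0.0000 0.0000] k=[0 0 0 8 48 5 0 0]
t=2: x=[0.0000 0.0000 0.9200 11.6800 38.4550 9.3700 0.5750 0.0000] k=[0 0 0 14 40 11 0 0]
t=3: x=[0.0000 0.0000 1.6100 15.3800 33.6750 13.0700 1.2650 0.0000] k=[0 0 5 17 37 13 2 0]
t=4: x=[0.0000 0.5750 5.8050 17.9200 31.9400 14.4950 3.0350 0.2300] k=[0 4 9 22 30 11 7 0]
t=5: x=[0.4600 4.1150 9.9200 21.4250 26.8950 12.7250 6.6550 0.8050] k=[0 3 11 19 29 16 4 5]
t=6: x=[0.3450 3.5750 11.0000 19.2300 26.3550 16.1150 5.4950 4.8850] k=[0 8 8 15 25 20 4 6]
t=7: x=[0.9200 7.0800 8.8050 15.3450 23.2750 18.7350 6.0700 5.7700] k=[4 5 6 11 23 19 3 9]
t=8: x=[4.1150 5.0000 6.4600 11.8050 21.1600 17.6200 5.5300 8.3100] k=[4 9 3 13 19 14 4 12]
t=9: x=[4.5750 7.7350 4.8400 12.5400 17.7350 13.4250 6.0700 11.0800] k=[2 6 6 17 19 9 10 10]
t=10: x=[2.4600 5.5400 7.2650 15.9650 17.6200 10.2650 9.8850 10.0000] k=[2 2 5 14 20 6 6 9]
t=11: x=[2.0000 2.3450 5.6900 13.6550 17.7000 7.6100 6.3450 8.6550] k=[0 5 8 15 17 9 3 13]
t=12: x=[0.5750 4.7700 8.4600 14.4250 15.8500 9.2300 4.8400 11.8500] k=[0 3 8 10 14 6 1 9]
t=13: x=[0.3450 3.2300 7.6550 10.2300 12.6200 6.3450 2.4950 8.0800] k=[2 6 5 9 13 10 0 8]
t=14: x=[2.4600 5.4250 5.5750 9.0000 12.1950 9.1950 2.0700 7.0800] k=[3 9 5 10 10 7 0 8]
t=15: x=[3.6900 7.8500 6.0350 9.4250 9.6550 6.5400 1.7250 7.0800] k=[4 9 7 8 14 10 6 5]
t=16: x=[4.5750 8.1950 7.3450 8.5750 12.8500 10.0000 6.3450 5.1150] k=[6 6 7 9 11 14 7 9]

[0.0923, 0.0923, 0.1077, 0.1385, 0.1692, 0.2154, 0.1077, 0.1385]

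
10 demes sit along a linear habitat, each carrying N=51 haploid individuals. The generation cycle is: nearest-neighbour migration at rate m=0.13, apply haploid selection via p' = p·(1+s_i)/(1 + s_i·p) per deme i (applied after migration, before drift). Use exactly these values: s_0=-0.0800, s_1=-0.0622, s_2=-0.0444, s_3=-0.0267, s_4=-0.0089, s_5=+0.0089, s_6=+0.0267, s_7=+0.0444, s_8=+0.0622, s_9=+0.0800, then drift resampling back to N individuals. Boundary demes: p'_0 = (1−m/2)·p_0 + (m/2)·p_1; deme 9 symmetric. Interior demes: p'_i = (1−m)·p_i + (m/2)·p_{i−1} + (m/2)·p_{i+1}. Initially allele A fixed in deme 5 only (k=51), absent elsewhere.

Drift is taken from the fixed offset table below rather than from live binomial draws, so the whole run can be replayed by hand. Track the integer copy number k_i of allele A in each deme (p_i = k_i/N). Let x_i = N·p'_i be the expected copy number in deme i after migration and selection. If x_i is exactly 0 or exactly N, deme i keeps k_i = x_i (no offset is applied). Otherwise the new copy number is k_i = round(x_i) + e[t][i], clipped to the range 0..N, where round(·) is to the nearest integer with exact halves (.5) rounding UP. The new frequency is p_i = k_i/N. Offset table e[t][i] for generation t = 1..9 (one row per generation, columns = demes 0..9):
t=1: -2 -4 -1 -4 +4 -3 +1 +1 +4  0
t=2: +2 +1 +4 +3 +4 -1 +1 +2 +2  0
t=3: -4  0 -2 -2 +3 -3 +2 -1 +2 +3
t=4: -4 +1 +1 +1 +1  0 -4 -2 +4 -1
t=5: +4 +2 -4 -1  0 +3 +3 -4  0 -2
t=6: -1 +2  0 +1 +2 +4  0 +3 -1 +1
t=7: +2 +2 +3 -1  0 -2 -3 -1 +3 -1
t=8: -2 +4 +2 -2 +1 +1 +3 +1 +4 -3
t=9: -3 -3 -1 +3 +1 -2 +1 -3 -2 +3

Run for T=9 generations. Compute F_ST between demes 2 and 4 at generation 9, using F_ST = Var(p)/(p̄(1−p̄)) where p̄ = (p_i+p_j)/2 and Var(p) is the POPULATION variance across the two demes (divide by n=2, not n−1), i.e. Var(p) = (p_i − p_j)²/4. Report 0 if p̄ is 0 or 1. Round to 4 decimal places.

t=0: k=[0 0 0 0 0 51 0 0 0 0]
t=1: x=[0.0000 0.0000 0.0000 0.0000 3.2874 44.4209 3.3976 0.0000 0.0000 0.0000] k=[0 0 0 0 7 41 4 0 0 0]
t=2: x=[0.0000 0.0000 0.0000 0.4430 8.6904 36.4772 6.2888 0.2715 0.0000 0.0000] k=[0 0 0 3 13 35 7 2 0 0]
t=3: x=[0.0000 0.0000 0.1864 3.3688 13.6903 31.8561 8.6832 2.2881 0.1381 0.0000] k=[0 0 0 1 17 29 11 1 2 0]
t=4: x=[0.0000 0.0000 0.0621 1.9243 16.6396 27.1625 11.7567 1.7885 1.9131 0.1404] k=[0 0 1 3 18 27 8 0 6 0]
t=5: x=[0.0000 0.0610 1.0187 3.7499 17.5071 25.2930 8.9071 0.9497 5.5096 0.4209] k=[0 2 0 3 18 28 12 0 6 0]
t=6: x=[0.1196 1.6352 0.3107 3.6864 17.5719 26.4228 12.5071 1.2207 5.5096 0.4209] k=[0 4 0 5 20 30 13 4 5 1]
t=7: x=[0.2393 3.2775 0.5593 5.5155 19.5671 28.3566 13.7834 4.8369 4.9376 1.3581] k=[2 5 4 5 20 26 11 4 8 0]
t=8: x=[2.0264 4.4710 3.9609 5.7701 19.3076 24.7479 11.7567 4.9042 7.6021 0.5611] k=[0 8 6 4 20 26 15 6 12 0]
t=9: x=[0.4788 6.9552 5.7637 5.0456 19.2428 25.0079 15.4119 7.2407 11.3537 0.8414] k=[0 4 5 8 20 23 16 4 9 4]

0.1169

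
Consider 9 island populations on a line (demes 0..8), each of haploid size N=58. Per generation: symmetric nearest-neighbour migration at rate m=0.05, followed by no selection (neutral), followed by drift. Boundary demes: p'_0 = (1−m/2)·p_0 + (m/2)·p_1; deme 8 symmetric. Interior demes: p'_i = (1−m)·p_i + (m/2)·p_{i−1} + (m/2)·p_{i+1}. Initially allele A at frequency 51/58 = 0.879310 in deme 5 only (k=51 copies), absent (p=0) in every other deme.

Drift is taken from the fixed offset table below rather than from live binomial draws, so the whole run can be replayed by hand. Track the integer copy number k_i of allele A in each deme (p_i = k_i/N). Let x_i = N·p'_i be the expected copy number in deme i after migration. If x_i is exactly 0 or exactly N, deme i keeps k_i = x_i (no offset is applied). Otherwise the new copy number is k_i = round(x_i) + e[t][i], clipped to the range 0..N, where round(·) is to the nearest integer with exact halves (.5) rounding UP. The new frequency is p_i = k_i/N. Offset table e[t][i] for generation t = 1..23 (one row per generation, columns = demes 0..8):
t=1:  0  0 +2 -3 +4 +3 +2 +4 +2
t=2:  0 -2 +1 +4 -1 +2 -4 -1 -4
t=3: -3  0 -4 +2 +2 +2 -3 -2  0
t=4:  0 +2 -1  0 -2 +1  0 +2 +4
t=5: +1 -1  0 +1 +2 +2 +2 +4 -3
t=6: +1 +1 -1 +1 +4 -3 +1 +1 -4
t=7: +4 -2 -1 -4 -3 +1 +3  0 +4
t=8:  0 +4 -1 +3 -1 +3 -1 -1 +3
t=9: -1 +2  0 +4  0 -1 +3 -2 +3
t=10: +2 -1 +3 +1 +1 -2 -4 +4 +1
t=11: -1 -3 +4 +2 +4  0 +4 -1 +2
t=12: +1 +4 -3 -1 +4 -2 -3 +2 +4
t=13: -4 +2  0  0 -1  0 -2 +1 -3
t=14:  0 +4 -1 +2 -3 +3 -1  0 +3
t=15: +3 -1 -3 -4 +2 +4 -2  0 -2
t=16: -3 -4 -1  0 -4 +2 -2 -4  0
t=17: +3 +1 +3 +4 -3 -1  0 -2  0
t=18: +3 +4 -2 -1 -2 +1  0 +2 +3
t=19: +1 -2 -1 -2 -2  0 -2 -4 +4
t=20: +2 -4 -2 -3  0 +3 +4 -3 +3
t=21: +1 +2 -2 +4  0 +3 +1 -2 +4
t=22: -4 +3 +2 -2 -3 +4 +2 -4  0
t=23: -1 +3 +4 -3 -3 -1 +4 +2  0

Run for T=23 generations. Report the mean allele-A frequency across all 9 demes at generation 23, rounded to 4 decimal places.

t=0: k=[0 0 0 0 0 51 0 0 0]
t=1: x=[0.0000 0.0000 0.0000 0.0000 1.2750 48.4500 1.2750 0.0000 0.0000] k=[0 0 0 0 5 51 3 0 0]
t=2: x=[0.0000 0.0000 0.0000 0.1250 6.0250 48.6500 4.1250 0.0750 0.0000] k=[0 0 0 4 5 51 0 0 0]
t=3: x=[0.0000 0.0000 0.1000 3.9250 6.1250 48.5750 1.2750 0.0000 0.0000] k=[0 0 0 6 8 51 0 0 0]
t=4: x=[0.0000 0.0000 0.1500 5.9000 9.0250 48.6500 1.2750 0.0000 0.0000] k=[0 0 0 6 7 50 1 0 0]
t=5: x=[0.0000 0.0000 0.1500 5.8750 8.0500 47.7000 2.2000 0.0250 0.0000] k=[0 0 0 7 10 50 4 4 0]
t=6: x=[0.0000 0.0000 0.1750 6.9000 10.9250 47.8500 5.1500 3.9000 0.1000] k=[0 0 0 8 15 45 6 5 0]
t=7: x=[0.0000 0.0000 0.2000 7.9750 15.5750 43.2750 6.9500 4.9000 0.1250] k=[0 0 0 4 13 44 10 5 4]
t=8: x=[0.0000 0.0000 0.1000 4.1250 13.5500 42.3750 10.7250 5.1000 4.0250] k=[0 0 0 7 13 45 10 4 7]
t=9: x=[0.0000 0.0000 0.1750 6.9750 13.6500 43.3250 10.7250 4.2250 6.9250] k=[0 0 0 11 14 42 14 2 10]
t=10: x=[0.0000 0.0000 0.2750 10.8000 14.6250 40.6000 14.4000 2.5000 9.8000] k=[0 0 3 12 16 39 10 7 11]
t=11: x=[0.0000 0.0750 3.1500 11.8750 16.4750 37.7000 10.6500 7.1750 10.9000] k=[0 0 7 14 20 38 15 6 13]
t=12: x=[0.0000 0.1750 7.0000 13.9750 20.3000 36.9750 15.3500 6.4000 12.8250] k=[0 4 4 13 24 35 12 8 17]
t=13: x=[0.1000 3.9000 4.2250 13.0500 24.0000 34.1500 12.4750 8.3250 16.7750] k=[0 6 4 13 23 34 10 9 14]
t=14: x=[0.1500 5.8000 4.2750 13.0250 23.0250 33.1250 10.5750 9.1500 13.8750] k=[0 10 3 15 20 36 10 9 17]
t=15: x=[0.2500 9.5750 3.4750 14.8250 20.2750 34.9500 10.6250 9.2250 16.8000] k=[3 9 0 11 22 39 9 9 15]
t=16: x=[3.1500 8.6250 0.5000 11.0000 22.1500 37.8250 9.7500 9.1500 14.8500] k=[0 5 0 11 18 40 8 5 15]
t=17: x=[0.1250 4.7500 0.4000 10.9000 18.3750 38.6500 8.7250 5.3250 14.7500] k=[3 6 3 15 15 38 9 3 15]
t=18: x=[3.0750 5.8500 3.3750 14.7000 15.5750 36.7000 9.5750 3.4500 14.7000] k=[6 10 1 14 14 38 10 5 18]
t=19: x=[6.1000 9.6750 1.5500 13.6750 14.6000 36.7000 10.5750 5.4500 17.6750] k=[7 8 1 12 13 37 9 1 22]
t=20: x=[7.0250 7.8000 1.4500 11.7500 13.5750 35.7000 9.5000 1.7250 21.4750] k=[9 4 0 9 14 39 14 0 24]
t=21: x=[8.8750 4.0250 0.3250 8.9000 14.5000 37.7500 14.2750 0.9500 23.4000] k=[10 6 0 13 15 41 15 0 27]
t=22: x=[9.9000 5.9500 0.4750 12.7250 15.6000 39.7000 15.2750 1.0500 26.3250] k=[6 9 2 11 13 44 17 0 26]
t=23: x=[6.0750 8.7500 2.4000 10.8250 13.7250 42.5500 17.2500 1.0750 25.3500] k=[5 12 6 8 11 42 21 3 25]

0.2548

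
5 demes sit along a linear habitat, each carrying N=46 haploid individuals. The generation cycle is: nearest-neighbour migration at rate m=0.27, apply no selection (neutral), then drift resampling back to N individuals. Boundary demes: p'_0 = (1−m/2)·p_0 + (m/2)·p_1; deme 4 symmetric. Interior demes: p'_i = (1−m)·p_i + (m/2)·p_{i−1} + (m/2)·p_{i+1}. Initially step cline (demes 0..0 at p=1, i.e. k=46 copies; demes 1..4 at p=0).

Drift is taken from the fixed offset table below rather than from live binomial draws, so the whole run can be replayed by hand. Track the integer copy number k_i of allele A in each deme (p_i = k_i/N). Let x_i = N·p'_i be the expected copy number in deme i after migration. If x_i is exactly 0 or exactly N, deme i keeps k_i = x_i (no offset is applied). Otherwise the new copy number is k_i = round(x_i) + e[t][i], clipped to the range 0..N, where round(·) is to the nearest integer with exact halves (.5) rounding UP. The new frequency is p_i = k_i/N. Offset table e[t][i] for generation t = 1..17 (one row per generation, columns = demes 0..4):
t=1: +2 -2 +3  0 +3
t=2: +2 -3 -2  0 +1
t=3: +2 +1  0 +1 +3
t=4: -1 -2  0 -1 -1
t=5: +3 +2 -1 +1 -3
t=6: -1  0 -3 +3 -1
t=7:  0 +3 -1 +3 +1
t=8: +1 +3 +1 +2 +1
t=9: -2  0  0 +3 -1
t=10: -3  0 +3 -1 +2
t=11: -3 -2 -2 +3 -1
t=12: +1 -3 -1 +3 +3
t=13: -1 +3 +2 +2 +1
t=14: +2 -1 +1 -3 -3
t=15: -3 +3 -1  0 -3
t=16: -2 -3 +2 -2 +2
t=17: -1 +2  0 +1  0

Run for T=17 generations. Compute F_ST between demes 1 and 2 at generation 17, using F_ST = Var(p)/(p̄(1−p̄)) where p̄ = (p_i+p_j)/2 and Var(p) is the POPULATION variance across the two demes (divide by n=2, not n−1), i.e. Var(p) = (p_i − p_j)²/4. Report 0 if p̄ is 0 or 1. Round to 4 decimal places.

0.0022

t=0: k=[46 0 0 0 0]
t=1: x=[39.7900 6.2100 0.0000 0.0000 0.0000] k=[42 4 0 0 0]
t=2: x=[36.8700 8.5900 0.5400 0.0000 0.0000] k=[39 6 0 0 0]
t=3: x=[34.5450 9.6450 0.8100 0.0000 0.0000] k=[37 11 1 0 0]
t=4: x=[33.4900 13.1600 2.2150 0.1350 0.0000] k=[32 11 2 0 0]
t=5: x=[29.1650 12.6200 2.9450 0.2700 0.0000] k=[32 15 2 1 0]
t=6: x=[29.7050 15.5400 3.6200 1.0000 0.1350] k=[29 16 1 4 0]
t=7: x=[27.2450 15.7300 3.4300 3.0550 0.5400] k=[27 19 2 6 2]
t=8: x=[25.9200 17.7850 4.8350 4.9200 2.5400] k=[27 21 6 7 4]
t=9: x=[26.1900 19.7850 8.1600 6.4600 4.4050] k=[24 20 8 9 3]
t=10: x=[23.4600 18.9200 9.7550 8.0550 3.8100] k=[20 19 13 7 6]
t=11: x=[19.8650 18.3250 13.0000 7.6750 6.1350] k=[17 16 11 11 5]
t=12: x=[16.8650 15.4600 11.6750 10.1900 5.8100] k=[18 12 11 13 9]
t=13: x=[17.1900 12.6750 11.4050 12.1900 9.5400] k=[16 16 13 14 11]
t=14: x=[16.0000 15.5950 13.5400 13.4600 11.4050] k=[18 15 15 10 8]
t=15: x=[17.5950 15.4050 14.3250 10.4050 8.2700] k=[15 18 13 10 5]
t=16: x=[15.4050 16.9200 13.2700 9.7300 5.6750] k=[13 14 15 8 8]
t=17: x=[13.1350 14.0000 13.9200 8.9450 8.0000] k=[12 16 14 10 8]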